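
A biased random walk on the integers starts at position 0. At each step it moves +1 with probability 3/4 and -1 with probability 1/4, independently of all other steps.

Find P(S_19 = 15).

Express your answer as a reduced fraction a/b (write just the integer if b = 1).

To reach position 15 after 19 steps: need 17 steps of +1 and 2 steps of -1.
Number of such sequences: C(19,17) = 171
Each has probability (3/4)^17 · (1/4)^2 = 129140163/274877906944
P = 171 · 129140163/274877906944 = 22082967873/274877906944

Answer: 22082967873/274877906944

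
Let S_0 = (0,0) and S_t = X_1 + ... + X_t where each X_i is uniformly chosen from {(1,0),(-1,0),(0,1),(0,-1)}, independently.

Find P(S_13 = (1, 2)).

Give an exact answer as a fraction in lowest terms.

Answer: 552123/16777216

Derivation:
Let h be the number of horizontal steps (so 13-h are vertical). To end at (1,2) need (h+1)/2 right-steps and ((13-h)+2)/2 up-steps.
Sum over h with 1 ≤ h ≤ 11, h ≡ 1 (mod 2), 13-h ≡ 0 (mod 2):
h=1: C(13,1)·C(1,1)·C(12,7) = 13·1·792 = 10296
h=3: C(13,3)·C(3,2)·C(10,6) = 286·3·210 = 180180
h=5: C(13,5)·C(5,3)·C(8,5) = 1287·10·56 = 720720
h=7: C(13,7)·C(7,4)·C(6,4) = 1716·35·15 = 900900
h=9: C(13,9)·C(9,5)·C(4,3) = 715·126·4 = 360360
h=11: C(13,11)·C(11,6)·C(2,2) = 78·462·1 = 36036
Total favorable: 2208492
Total paths: 4^13 = 67108864
P = 2208492/67108864 = 552123/16777216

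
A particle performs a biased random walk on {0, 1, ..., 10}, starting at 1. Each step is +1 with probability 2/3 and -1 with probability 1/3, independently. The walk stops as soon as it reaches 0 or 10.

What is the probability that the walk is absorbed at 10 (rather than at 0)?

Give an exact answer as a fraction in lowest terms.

Answer: 512/1023

Derivation:
Biased walk: p = 2/3, q = 1/3, r = q/p = 1/2
Gambler's ruin: P(hit 10 before 0 | start at 1) = (1 - r^a)/(1 - r^N)
r^1 = 1/2; r^10 = 1/1024
P = (1 - 1/2) / (1 - 1/1024) = 1/2 / 1023/1024 = 512/1023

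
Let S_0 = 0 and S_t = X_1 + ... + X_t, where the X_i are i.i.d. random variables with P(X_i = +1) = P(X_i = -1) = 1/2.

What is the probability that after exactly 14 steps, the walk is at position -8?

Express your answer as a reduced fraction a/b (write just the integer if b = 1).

To reach position -8 after 14 steps: need 3 steps of +1 and 11 of -1.
Favorable paths: C(14,3) = 364
Total paths: 2^14 = 16384
P = 364/16384 = 91/4096

Answer: 91/4096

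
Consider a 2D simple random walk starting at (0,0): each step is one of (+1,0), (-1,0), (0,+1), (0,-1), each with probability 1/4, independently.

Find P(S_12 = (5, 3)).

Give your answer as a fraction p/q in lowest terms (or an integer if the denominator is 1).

Let h be the number of horizontal steps (so 12-h are vertical). To end at (5,3) need (h+5)/2 right-steps and ((12-h)+3)/2 up-steps.
Sum over h with 5 ≤ h ≤ 9, h ≡ 1 (mod 2), 12-h ≡ 1 (mod 2):
h=5: C(12,5)·C(5,5)·C(7,5) = 792·1·21 = 16632
h=7: C(12,7)·C(7,6)·C(5,4) = 792·7·5 = 27720
h=9: C(12,9)·C(9,7)·C(3,3) = 220·36·1 = 7920
Total favorable: 52272
Total paths: 4^12 = 16777216
P = 52272/16777216 = 3267/1048576

Answer: 3267/1048576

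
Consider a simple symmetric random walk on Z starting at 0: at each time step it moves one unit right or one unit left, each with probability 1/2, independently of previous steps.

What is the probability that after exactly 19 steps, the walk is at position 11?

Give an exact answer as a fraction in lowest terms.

Answer: 969/131072

Derivation:
To reach position 11 after 19 steps: need 15 steps of +1 and 4 of -1.
Favorable paths: C(19,15) = 3876
Total paths: 2^19 = 524288
P = 3876/524288 = 969/131072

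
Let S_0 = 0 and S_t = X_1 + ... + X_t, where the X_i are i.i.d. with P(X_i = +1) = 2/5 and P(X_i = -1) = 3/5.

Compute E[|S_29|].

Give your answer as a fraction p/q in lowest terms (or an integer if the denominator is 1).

S_29 takes values m ≡ 1 (mod 2) with |m| ≤ 29; P(S_29=m) = C(29,(29+m)/2) · (2/5)^((29+m)/2) · (3/5)^((29-m)/2).
Distribution: P(S=-29)=68630377364883/186264514923095703125, P(S=-27)=1326853962387738/186264514923095703125, P(S=-25)=12383970315618888/186264514923095703125, P(S=-23)=74303821893713328/186264514923095703125, P(S=-21)=321983228206091088/186264514923095703125, P(S=-19)=214655485470727392/37252902984619140625, P(S=-17)=572414627921939712/37252902984619140625, P(S=-15)=1253860613543296512/37252902984619140625, P(S=-13)=2298744458162710272/37252902984619140625, P(S=-11)=3575824712697549312/37252902984619140625, P(S=-9)=4767766283596732416/37252902984619140625, P(S=-7)=5490155114444722176/37252902984619140625, P(S=-5)=5490155114444722176/37252902984619140625, P(S=-3)=4786289074131296256/37252902984619140625, P(S=-1)=3646696437433368576/37252902984619140625, P(S=1)=2431130958288912384/37252902984619140625, P(S=3)=1418159725668532224/37252902984619140625, P(S=5)=722983389556506624/37252902984619140625, P(S=7)=321325950914002944/37252902984619140625, P(S=9)=124020542458036224/37252902984619140625, P(S=11)=41340180819345408/37252902984619140625, P(S=13)=11811480234098688/37252902984619140625, P(S=15)=2863389147660288/37252902984619140625, P(S=17)=580977508220928/37252902984619140625, P(S=19)=96829584703488/37252902984619140625, P(S=21)=64553056468992/186264514923095703125, P(S=23)=6620826304512/186264514923095703125, P(S=25)=490431578112/186264514923095703125, P(S=27)=23353884672/186264514923095703125, P(S=29)=536870912/186264514923095703125
E[|S_29|] = Σ_m |m|·P(S_29=m) = 9789013990882711601/1490116119384765625

Answer: 9789013990882711601/1490116119384765625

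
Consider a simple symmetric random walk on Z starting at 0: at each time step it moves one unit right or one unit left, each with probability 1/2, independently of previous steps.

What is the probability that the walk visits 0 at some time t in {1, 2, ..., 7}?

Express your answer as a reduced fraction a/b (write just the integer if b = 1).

Answer: 11/16

Derivation:
Count via complement. Let g(t,s) = #length-t paths at position s with S_1..S_t all ≠ 0.
g(t,s) = g(t-1,s-1) + g(t-1,s+1) for s ≠ 0; g(t,0) = 0.
t=0: g(0,0)=1
t=1: g(1,-1)=1 g(1,1)=1
t=2: g(2,-2)=1 g(2,2)=1
t=3: g(3,-3)=1 g(3,-1)=1 g(3,1)=1 g(3,3)=1
t=4: g(4,-4)=1 g(4,-2)=2 g(4,2)=2 g(4,4)=1
t=5: g(5,-5)=1 g(5,-3)=3 g(5,-1)=2 g(5,1)=2 g(5,3)=3 g(5,5)=1
t=6: g(6,-6)=1 g(6,-4)=4 g(6,-2)=5 g(6,2)=5 g(6,4)=4 g(6,6)=1
t=7: g(7,-7)=1 g(7,-5)=5 g(7,-3)=9 g(7,-1)=5 g(7,1)=5 g(7,3)=9 g(7,5)=5 g(7,7)=1
Paths never hitting 0: Σ_s g(7,s) = 40
Paths hitting 0: 2^7 - 40 = 88
P = 88/128 = 11/16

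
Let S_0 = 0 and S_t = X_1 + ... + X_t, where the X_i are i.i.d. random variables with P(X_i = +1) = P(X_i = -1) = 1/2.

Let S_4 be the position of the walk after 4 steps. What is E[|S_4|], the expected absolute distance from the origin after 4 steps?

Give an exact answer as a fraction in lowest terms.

Answer: 3/2

Derivation:
S_4 takes values m ≡ 0 (mod 2) with |m| ≤ 4; P(S_4=m) = C(4,(4+m)/2)/2^4.
Total paths: 2^4 = 16
Distribution: P(S=-4)=1/16, P(S=-2)=4/16, P(S=0)=6/16, P(S=2)=4/16, P(S=4)=1/16
E[|S_4|] = Σ_m |m|·P(S_4=m) = 24/16 = 3/2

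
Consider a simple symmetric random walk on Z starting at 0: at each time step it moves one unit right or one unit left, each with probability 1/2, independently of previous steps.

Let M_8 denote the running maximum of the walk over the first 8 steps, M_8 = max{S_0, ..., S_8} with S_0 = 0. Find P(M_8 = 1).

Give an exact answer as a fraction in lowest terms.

Answer: 7/32

Derivation:
Let M_8 = max(S_0,...,S_8). Use the reflection principle: for j ≥ 1, #{paths with M_8 ≥ j} = #{S_8 ≥ j} + #{S_8 ≥ j+1}.
By reflection, #{M_8 ≥ 1} = #{S_8 ≥ 1} + #{S_8 ≥ 2} = 93 + 93 = 186.
#{M_8 ≥ 2} = #{S_8 ≥ 2} + #{S_8 ≥ 3} = 93 + 37 = 130.
#{M_8 = 1} = 186 - 130 = 56.
P(M_8 = 1) = 56/256 = 7/32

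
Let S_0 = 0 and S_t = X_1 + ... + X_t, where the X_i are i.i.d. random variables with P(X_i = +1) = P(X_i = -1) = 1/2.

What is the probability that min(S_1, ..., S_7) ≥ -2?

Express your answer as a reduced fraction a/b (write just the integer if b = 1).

Answer: 91/128

Derivation:
Let f(t,s) = #length-t paths at position s with S_1..S_t all ≥ -2.
f(t,s) = f(t-1,s-1) + f(t-1,s+1) for s ≥ -2; f(t,s) = 0 for s < -2.
t=0: f(0,0)=1
t=1: f(1,-1)=1 f(1,1)=1
t=2: f(2,-2)=1 f(2,0)=2 f(2,2)=1
t=3: f(3,-1)=3 f(3,1)=3 f(3,3)=1
t=4: f(4,-2)=3 f(4,0)=6 f(4,2)=4 f(4,4)=1
t=5: f(5,-1)=9 f(5,1)=10 f(5,3)=5 f(5,5)=1
t=6: f(6,-2)=9 f(6,0)=19 f(6,2)=15 f(6,4)=6 f(6,6)=1
t=7: f(7,-1)=28 f(7,1)=34 f(7,3)=21 f(7,5)=7 f(7,7)=1
Σ_s f(7,s) = 91
P = 91/128 = 91/128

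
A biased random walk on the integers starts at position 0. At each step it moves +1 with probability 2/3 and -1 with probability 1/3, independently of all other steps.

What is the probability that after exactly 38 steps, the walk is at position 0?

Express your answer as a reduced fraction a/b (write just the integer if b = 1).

Answer: 6177032555724800/450283905890997363

Derivation:
To be at 0 after 38 steps: need exactly 19 steps of +1 and 19 of -1.
Number of such sequences: C(38,19) = 35345263800
Each has probability (2/3)^19 · (1/3)^19 = 524288/1350851717672992089
P = 35345263800 · 524288/1350851717672992089 = 6177032555724800/450283905890997363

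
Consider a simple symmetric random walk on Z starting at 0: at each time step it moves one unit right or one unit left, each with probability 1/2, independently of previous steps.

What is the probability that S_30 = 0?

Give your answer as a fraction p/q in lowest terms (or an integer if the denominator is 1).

To return to 0 after 30 steps: need exactly 15 steps of +1 and 15 of -1.
Favorable paths: C(30,15) = 155117520
Total paths: 2^30 = 1073741824
P = 155117520/1073741824 = 9694845/67108864

Answer: 9694845/67108864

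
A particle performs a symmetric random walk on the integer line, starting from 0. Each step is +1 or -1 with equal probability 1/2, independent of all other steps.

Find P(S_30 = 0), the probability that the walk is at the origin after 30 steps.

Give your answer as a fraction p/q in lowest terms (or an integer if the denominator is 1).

To return to 0 after 30 steps: need exactly 15 steps of +1 and 15 of -1.
Favorable paths: C(30,15) = 155117520
Total paths: 2^30 = 1073741824
P = 155117520/1073741824 = 9694845/67108864

Answer: 9694845/67108864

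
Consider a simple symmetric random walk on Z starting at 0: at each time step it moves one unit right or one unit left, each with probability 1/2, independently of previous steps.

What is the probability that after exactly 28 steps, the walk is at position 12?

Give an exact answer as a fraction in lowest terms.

To reach position 12 after 28 steps: need 20 steps of +1 and 8 of -1.
Favorable paths: C(28,20) = 3108105
Total paths: 2^28 = 268435456
P = 3108105/268435456 = 3108105/268435456

Answer: 3108105/268435456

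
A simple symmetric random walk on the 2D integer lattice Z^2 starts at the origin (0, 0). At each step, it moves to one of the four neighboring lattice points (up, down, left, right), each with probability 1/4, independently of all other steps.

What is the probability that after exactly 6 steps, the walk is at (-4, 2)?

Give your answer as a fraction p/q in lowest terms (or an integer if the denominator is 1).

Answer: 15/4096

Derivation:
Let h be the number of horizontal steps (so 6-h are vertical). To end at (-4,2) need (h-4)/2 right-steps and ((6-h)+2)/2 up-steps.
Sum over h with 4 ≤ h ≤ 4, h ≡ 0 (mod 2), 6-h ≡ 0 (mod 2):
h=4: C(6,4)·C(4,0)·C(2,2) = 15·1·1 = 15
Total favorable: 15
Total paths: 4^6 = 4096
P = 15/4096 = 15/4096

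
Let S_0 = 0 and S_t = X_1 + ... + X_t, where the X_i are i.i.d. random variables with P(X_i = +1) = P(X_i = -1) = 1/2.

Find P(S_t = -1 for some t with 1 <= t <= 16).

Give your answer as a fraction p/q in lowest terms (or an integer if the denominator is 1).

Answer: 26333/32768

Derivation:
Count via complement. Let g(t,s) = #length-t paths at position s with S_1..S_t all ≠ -1.
g(t,s) = g(t-1,s-1) + g(t-1,s+1) for s ≠ -1; g(t,-1) = 0.
t=0: g(0,0)=1
t=1: g(1,1)=1
t=2: g(2,0)=1 g(2,2)=1
t=3: g(3,1)=2 g(3,3)=1
t=4: g(4,0)=2 g(4,2)=3 g(4,4)=1
t=5: g(5,1)=5 g(5,3)=4 g(5,5)=1
t=6: g(6,0)=5 g(6,2)=9 g(6,4)=5 g(6,6)=1
t=7: g(7,1)=14 g(7,3)=14 g(7,5)=6 g(7,7)=1
t=8: g(8,0)=14 g(8,2)=28 g(8,4)=20 g(8,6)=7 g(8,8)=1
t=9: g(9,1)=42 g(9,3)=48 g(9,5)=27 g(9,7)=8 g(9,9)=1
t=10: g(10,0)=42 g(10,2)=90 g(10,4)=75 g(10,6)=35 g(10,8)=9 g(10,10)=1
t=11: g(11,1)=132 g(11,3)=165 g(11,5)=110 g(11,7)=44 g(11,9)=10 g(11,11)=1
t=12: g(12,0)=132 g(12,2)=297 g(12,4)=275 g(12,6)=154 g(12,8)=54 g(12,10)=11 g(12,12)=1
t=13: g(13,1)=429 g(13,3)=572 g(13,5)=429 g(13,7)=208 g(13,9)=65 g(13,11)=12 g(13,13)=1
t=14: g(14,0)=429 g(14,2)=1001 g(14,4)=1001 g(14,6)=637 g(14,8)=273 g(14,10)=77 g(14,12)=13 g(14,14)=1
t=15: g(15,1)=1430 g(15,3)=2002 g(15,5)=1638 g(15,7)=910 g(15,9)=350 g(15,11)=90 g(15,13)=14 g(15,15)=1
t=16: g(16,0)=1430 g(16,2)=3432 g(16,4)=3640 g(16,6)=2548 g(16,8)=1260 g(16,10)=440 g(16,12)=104 g(16,14)=15 g(16,16)=1
Paths never hitting -1: Σ_s g(16,s) = 12870
Paths hitting -1: 2^16 - 12870 = 52666
P = 52666/65536 = 26333/32768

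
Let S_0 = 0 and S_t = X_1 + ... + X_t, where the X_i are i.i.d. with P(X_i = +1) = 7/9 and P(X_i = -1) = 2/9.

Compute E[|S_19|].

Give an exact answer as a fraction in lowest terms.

S_19 takes values m ≡ 1 (mod 2) with |m| ≤ 19; P(S_19=m) = C(19,(19+m)/2) · (7/9)^((19+m)/2) · (2/9)^((19-m)/2).
Distribution: P(S=-19)=524288/1350851717672992089, P(S=-17)=34865152/1350851717672992089, P(S=-15)=122028032/150094635296999121, P(S=-13)=7260667904/450283905890997363, P(S=-11)=101649350656/450283905890997363, P(S=-9)=355772727296/150094635296999121, P(S=-7)=8716431818752/450283905890997363, P(S=-5)=56656806821888/450283905890997363, P(S=-3)=99149411938304/150094635296999121, P(S=-1)=3817252359624704/1350851717672992089, P(S=1)=13360383258686464/1350851717672992089, P(S=3)=4251031036854784/150094635296999121, P(S=5)=29757217257983488/450283905890997363, P(S=7)=56080909447738112/450283905890997363, P(S=9)=28040454723869056/150094635296999121, P(S=11)=98141591533541696/450283905890997363, P(S=13)=85873892591848984/450283905890997363, P(S=15)=17679919063027732/150094635296999121, P(S=17)=61879716720597062/1350851717672992089, P(S=19)=11398895185373143/1350851717672992089
E[|S_19|] = Σ_m |m|·P(S_19=m) = 1586012185004871895/150094635296999121

Answer: 1586012185004871895/150094635296999121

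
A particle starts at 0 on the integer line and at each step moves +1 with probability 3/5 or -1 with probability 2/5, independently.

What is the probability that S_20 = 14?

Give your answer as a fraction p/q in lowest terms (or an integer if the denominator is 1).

Answer: 235551657312/19073486328125

Derivation:
To reach position 14 after 20 steps: need 17 steps of +1 and 3 steps of -1.
Number of such sequences: C(20,17) = 1140
Each has probability (3/5)^17 · (2/5)^3 = 1033121304/95367431640625
P = 1140 · 1033121304/95367431640625 = 235551657312/19073486328125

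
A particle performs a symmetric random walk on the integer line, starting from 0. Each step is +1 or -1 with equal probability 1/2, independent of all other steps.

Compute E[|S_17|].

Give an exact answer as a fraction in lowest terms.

S_17 takes values m ≡ 1 (mod 2) with |m| ≤ 17; P(S_17=m) = C(17,(17+m)/2)/2^17.
Total paths: 2^17 = 131072
Distribution: P(S=-17)=1/131072, P(S=-15)=17/131072, P(S=-13)=136/131072, P(S=-11)=680/131072, P(S=-9)=2380/131072, P(S=-7)=6188/131072, P(S=-5)=12376/131072, P(S=-3)=19448/131072, P(S=-1)=24310/131072, P(S=1)=24310/131072, P(S=3)=19448/131072, P(S=5)=12376/131072, P(S=7)=6188/131072, P(S=9)=2380/131072, P(S=11)=680/131072, P(S=13)=136/131072, P(S=15)=17/131072, P(S=17)=1/131072
E[|S_17|] = Σ_m |m|·P(S_17=m) = 437580/131072 = 109395/32768

Answer: 109395/32768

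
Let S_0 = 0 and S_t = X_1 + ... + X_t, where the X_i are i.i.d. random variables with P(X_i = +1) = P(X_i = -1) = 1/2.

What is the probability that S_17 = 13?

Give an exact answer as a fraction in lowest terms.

Answer: 17/16384

Derivation:
To reach position 13 after 17 steps: need 15 steps of +1 and 2 of -1.
Favorable paths: C(17,15) = 136
Total paths: 2^17 = 131072
P = 136/131072 = 17/16384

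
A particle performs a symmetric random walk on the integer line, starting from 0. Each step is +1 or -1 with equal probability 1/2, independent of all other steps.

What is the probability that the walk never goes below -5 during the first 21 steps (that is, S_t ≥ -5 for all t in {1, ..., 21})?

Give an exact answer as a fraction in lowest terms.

Answer: 106267/131072

Derivation:
Let f(t,s) = #length-t paths at position s with S_1..S_t all ≥ -5.
f(t,s) = f(t-1,s-1) + f(t-1,s+1) for s ≥ -5; f(t,s) = 0 for s < -5.
t=0: f(0,0)=1
t=1: f(1,-1)=1 f(1,1)=1
t=2: f(2,-2)=1 f(2,0)=2 f(2,2)=1
t=3: f(3,-3)=1 f(3,-1)=3 f(3,1)=3 f(3,3)=1
t=4: f(4,-4)=1 f(4,-2)=4 f(4,0)=6 f(4,2)=4 f(4,4)=1
t=5: f(5,-5)=1 f(5,-3)=5 f(5,-1)=10 f(5,1)=10 f(5,3)=5 f(5,5)=1
t=6: f(6,-4)=6 f(6,-2)=15 f(6,0)=20 f(6,2)=15 f(6,4)=6 f(6,6)=1
t=7: f(7,-5)=6 f(7,-3)=21 f(7,-1)=35 f(7,1)=35 f(7,3)=21 f(7,5)=7 f(7,7)=1
t=8: f(8,-4)=27 f(8,-2)=56 f(8,0)=70 f(8,2)=56 f(8,4)=28 f(8,6)=8 f(8,8)=1
t=9: f(9,-5)=27 f(9,-3)=83 f(9,-1)=126 f(9,1)=126 f(9,3)=84 f(9,5)=36 f(9,7)=9 f(9,9)=1
t=10: f(10,-4)=110 f(10,-2)=209 f(10,0)=252 f(10,2)=210 f(10,4)=120 f(10,6)=45 f(10,8)=10 f(10,10)=1
t=11: f(11,-5)=110 f(11,-3)=319 f(11,-1)=461 f(11,1)=462 f(11,3)=330 f(11,5)=165 f(11,7)=55 f(11,9)=11 f(11,11)=1
t=12: f(12,-4)=429 f(12,-2)=780 f(12,0)=923 f(12,2)=792 f(12,4)=495 f(12,6)=220 f(12,8)=66 f(12,10)=12 f(12,12)=1
t=13: f(13,-5)=429 f(13,-3)=1209 f(13,-1)=1703 f(13,1)=1715 f(13,3)=1287 f(13,5)=715 f(13,7)=286 f(13,9)=78 f(13,11)=13 f(13,13)=1
t=14: f(14,-4)=1638 f(14,-2)=2912 f(14,0)=3418 f(14,2)=3002 f(14,4)=2002 f(14,6)=1001 f(14,8)=364 f(14,10)=91 f(14,12)=14 f(14,14)=1
t=15: f(15,-5)=1638 f(15,-3)=4550 f(15,-1)=6330 f(15,1)=6420 f(15,3)=5004 f(15,5)=3003 f(15,7)=1365 f(15,9)=455 f(15,11)=105 f(15,13)=15 f(15,15)=1
t=16: f(16,-4)=6188 f(16,-2)=10880 f(16,0)=12750 f(16,2)=11424 f(16,4)=8007 f(16,6)=4368 f(16,8)=1820 f(16,10)=560 f(16,12)=120 f(16,14)=16 f(16,16)=1
t=17: f(17,-5)=6188 f(17,-3)=17068 f(17,-1)=23630 f(17,1)=24174 f(17,3)=19431 f(17,5)=12375 f(17,7)=6188 f(17,9)=2380 f(17,11)=680 f(17,13)=136 f(17,15)=17 f(17,17)=1
t=18: f(18,-4)=23256 f(18,-2)=40698 f(18,0)=47804 f(18,2)=43605 f(18,4)=31806 f(18,6)=18563 f(18,8)=8568 f(18,10)=3060 f(18,12)=816 f(18,14)=153 f(18,16)=18 f(18,18)=1
t=19: f(19,-5)=23256 f(19,-3)=63954 f(19,-1)=88502 f(19,1)=91409 f(19,3)=75411 f(19,5)=50369 f(19,7)=27131 f(19,9)=11628 f(19,11)=3876 f(19,13)=969 f(19,15)=171 f(19,17)=19 f(19,19)=1
t=20: f(20,-4)=87210 f(20,-2)=152456 f(20,0)=179911 f(20,2)=166820 f(20,4)=125780 f(20,6)=77500 f(20,8)=38759 f(20,10)=15504 f(20,12)=4845 f(20,14)=1140 f(20,16)=190 f(20,18)=20 f(20,20)=1
t=21: f(21,-5)=87210 f(21,-3)=239666 f(21,-1)=332367 f(21,1)=346731 f(21,3)=292600 f(21,5)=203280 f(21,7)=116259 f(21,9)=54263 f(21,11)=20349 f(21,13)=5985 f(21,15)=1330 f(21,17)=210 f(21,19)=21 f(21,21)=1
Σ_s f(21,s) = 1700272
P = 1700272/2097152 = 106267/131072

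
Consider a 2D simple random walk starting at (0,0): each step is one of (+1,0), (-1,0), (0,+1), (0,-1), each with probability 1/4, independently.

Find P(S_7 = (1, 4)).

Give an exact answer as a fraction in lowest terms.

Answer: 147/16384

Derivation:
Let h be the number of horizontal steps (so 7-h are vertical). To end at (1,4) need (h+1)/2 right-steps and ((7-h)+4)/2 up-steps.
Sum over h with 1 ≤ h ≤ 3, h ≡ 1 (mod 2), 7-h ≡ 0 (mod 2):
h=1: C(7,1)·C(1,1)·C(6,5) = 7·1·6 = 42
h=3: C(7,3)·C(3,2)·C(4,4) = 35·3·1 = 105
Total favorable: 147
Total paths: 4^7 = 16384
P = 147/16384 = 147/16384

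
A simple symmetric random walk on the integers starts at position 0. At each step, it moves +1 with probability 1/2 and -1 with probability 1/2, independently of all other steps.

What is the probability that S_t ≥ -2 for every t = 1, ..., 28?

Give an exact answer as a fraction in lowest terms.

Let f(t,s) = #length-t paths at position s with S_1..S_t all ≥ -2.
f(t,s) = f(t-1,s-1) + f(t-1,s+1) for s ≥ -2; f(t,s) = 0 for s < -2.
t=0: f(0,0)=1
t=1: f(1,-1)=1 f(1,1)=1
t=2: f(2,-2)=1 f(2,0)=2 f(2,2)=1
t=3: f(3,-1)=3 f(3,1)=3 f(3,3)=1
t=4: f(4,-2)=3 f(4,0)=6 f(4,2)=4 f(4,4)=1
t=5: f(5,-1)=9 f(5,1)=10 f(5,3)=5 f(5,5)=1
t=6: f(6,-2)=9 f(6,0)=19 f(6,2)=15 f(6,4)=6 f(6,6)=1
t=7: f(7,-1)=28 f(7,1)=34 f(7,3)=21 f(7,5)=7 f(7,7)=1
t=8: f(8,-2)=28 f(8,0)=62 f(8,2)=55 f(8,4)=28 f(8,6)=8 f(8,8)=1
t=9: f(9,-1)=90 f(9,1)=117 f(9,3)=83 f(9,5)=36 f(9,7)=9 f(9,9)=1
t=10: f(10,-2)=90 f(10,0)=207 f(10,2)=200 f(10,4)=119 f(10,6)=45 f(10,8)=10 f(10,10)=1
t=11: f(11,-1)=297 f(11,1)=407 f(11,3)=319 f(11,5)=164 f(11,7)=55 f(11,9)=11 f(11,11)=1
t=12: f(12,-2)=297 f(12,0)=704 f(12,2)=726 f(12,4)=483 f(12,6)=219 f(12,8)=66 f(12,10)=12 f(12,12)=1
t=13: f(13,-1)=1001 f(13,1)=1430 f(13,3)=1209 f(13,5)=702 f(13,7)=285 f(13,9)=78 f(13,11)=13 f(13,13)=1
t=14: f(14,-2)=1001 f(14,0)=2431 f(14,2)=2639 f(14,4)=1911 f(14,6)=987 f(14,8)=363 f(14,10)=91 f(14,12)=14 f(14,14)=1
t=15: f(15,-1)=3432 f(15,1)=5070 f(15,3)=4550 f(15,5)=2898 f(15,7)=1350 f(15,9)=454 f(15,11)=105 f(15,13)=15 f(15,15)=1
t=16: f(16,-2)=3432 f(16,0)=8502 f(16,2)=9620 f(16,4)=7448 f(16,6)=4248 f(16,8)=1804 f(16,10)=559 f(16,12)=120 f(16,14)=16 f(16,16)=1
t=17: f(17,-1)=11934 f(17,1)=18122 f(17,3)=17068 f(17,5)=11696 f(17,7)=6052 f(17,9)=2363 f(17,11)=679 f(17,13)=136 f(17,15)=17 f(17,17)=1
t=18: f(18,-2)=11934 f(18,0)=30056 f(18,2)=35190 f(18,4)=28764 f(18,6)=17748 f(18,8)=8415 f(18,10)=3042 f(18,12)=815 f(18,14)=153 f(18,16)=18 f(18,18)=1
t=19: f(19,-1)=41990 f(19,1)=65246 f(19,3)=63954 f(19,5)=46512 f(19,7)=26163 f(19,9)=11457 f(19,11)=3857 f(19,13)=968 f(19,15)=171 f(19,17)=19 f(19,19)=1
t=20: f(20,-2)=41990 f(20,0)=107236 f(20,2)=129200 f(20,4)=110466 f(20,6)=72675 f(20,8)=37620 f(20,10)=15314 f(20,12)=4825 f(20,14)=1139 f(20,16)=190 f(20,18)=20 f(20,20)=1
t=21: f(21,-1)=149226 f(21,1)=236436 f(21,3)=239666 f(21,5)=183141 f(21,7)=110295 f(21,9)=52934 f(21,11)=20139 f(21,13)=5964 f(21,15)=1329 f(21,17)=210 f(21,19)=21 f(21,21)=1
t=22: f(22,-2)=149226 f(22,0)=385662 f(22,2)=476102 f(22,4)=422807 f(22,6)=293436 f(22,8)=163229 f(22,10)=73073 f(22,12)=26103 f(22,14)=7293 f(22,16)=1539 f(22,18)=231 f(22,20)=22 f(22,22)=1
t=23: f(23,-1)=534888 f(23,1)=861764 f(23,3)=898909 f(23,5)=716243 f(23,7)=456665 f(23,9)=236302 f(23,11)=99176 f(23,13)=33396 f(23,15)=8832 f(23,17)=1770 f(23,19)=253 f(23,21)=23 f(23,23)=1
t=24: f(24,-2)=534888 f(24,0)=1396652 f(24,2)=1760673 f(24,4)=1615152 f(24,6)=1172908 f(24,8)=692967 f(24,10)=335478 f(24,12)=132572 f(24,14)=42228 f(24,16)=10602 f(24,18)=2023 f(24,20)=276 f(24,22)=24 f(24,24)=1
t=25: f(25,-1)=1931540 f(25,1)=3157325 f(25,3)=3375825 f(25,5)=2788060 f(25,7)=1865875 f(25,9)=1028445 f(25,11)=468050 f(25,13)=174800 f(25,15)=52830 f(25,17)=12625 f(25,19)=2299 f(25,21)=300 f(25,23)=25 f(25,25)=1
t=26: f(26,-2)=1931540 f(26,0)=5088865 f(26,2)=6533150 f(26,4)=6163885 f(26,6)=4653935 f(26,8)=2894320 f(26,10)=1496495 f(26,12)=642850 f(26,14)=227630 f(26,16)=65455 f(26,18)=14924 f(26,20)=2599 f(26,22)=325 f(26,24)=26 f(26,26)=1
t=27: f(27,-1)=7020405 f(27,1)=11622015 f(27,3)=12697035 f(27,5)=10817820 f(27,7)=7548255 f(27,9)=4390815 f(27,11)=2139345 f(27,13)=870480 f(27,15)=293085 f(27,17)=80379 f(27,19)=17523 f(27,21)=2924 f(27,23)=351 f(27,25)=27 f(27,27)=1
t=28: f(28,-2)=7020405 f(28,0)=18642420 f(28,2)=24319050 f(28,4)=23514855 f(28,6)=18366075 f(28,8)=11939070 f(28,10)=6530160 f(28,12)=3009825 f(28,14)=1163565 f(28,16)=373464 f(28,18)=97902 f(28,20)=20447 f(28,22)=3275 f(28,24)=378 f(28,26)=28 f(28,28)=1
Σ_s f(28,s) = 115000920
P = 115000920/268435456 = 14375115/33554432

Answer: 14375115/33554432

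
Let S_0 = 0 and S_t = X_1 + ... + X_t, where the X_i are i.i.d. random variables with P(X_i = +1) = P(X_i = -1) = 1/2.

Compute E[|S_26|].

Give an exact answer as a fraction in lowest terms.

Answer: 16900975/4194304

Derivation:
S_26 takes values m ≡ 0 (mod 2) with |m| ≤ 26; P(S_26=m) = C(26,(26+m)/2)/2^26.
Total paths: 2^26 = 67108864
Distribution: P(S=-26)=1/67108864, P(S=-24)=26/67108864, P(S=-22)=325/67108864, P(S=-20)=2600/67108864, P(S=-18)=14950/67108864, P(S=-16)=65780/67108864, P(S=-14)=230230/67108864, P(S=-12)=657800/67108864, P(S=-10)=1562275/67108864, P(S=-8)=3124550/67108864, P(S=-6)=5311735/67108864, P(S=-4)=7726160/67108864, P(S=-2)=9657700/67108864, P(S=0)=10400600/67108864, P(S=2)=9657700/67108864, P(S=4)=7726160/67108864, P(S=6)=5311735/67108864, P(S=8)=3124550/67108864, P(S=10)=1562275/67108864, P(S=12)=657800/67108864, P(S=14)=230230/67108864, P(S=16)=65780/67108864, P(S=18)=14950/67108864, P(S=20)=2600/67108864, P(S=22)=325/67108864, P(S=24)=26/67108864, P(S=26)=1/67108864
E[|S_26|] = Σ_m |m|·P(S_26=m) = 270415600/67108864 = 16900975/4194304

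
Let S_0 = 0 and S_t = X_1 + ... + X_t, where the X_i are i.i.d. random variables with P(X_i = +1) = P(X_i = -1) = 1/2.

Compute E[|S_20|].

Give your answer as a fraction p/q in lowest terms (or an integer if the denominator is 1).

S_20 takes values m ≡ 0 (mod 2) with |m| ≤ 20; P(S_20=m) = C(20,(20+m)/2)/2^20.
Total paths: 2^20 = 1048576
Distribution: P(S=-20)=1/1048576, P(S=-18)=20/1048576, P(S=-16)=190/1048576, P(S=-14)=1140/1048576, P(S=-12)=4845/1048576, P(S=-10)=15504/1048576, P(S=-8)=38760/1048576, P(S=-6)=77520/1048576, P(S=-4)=125970/1048576, P(S=-2)=167960/1048576, P(S=0)=184756/1048576, P(S=2)=167960/1048576, P(S=4)=125970/1048576, P(S=6)=77520/1048576, P(S=8)=38760/1048576, P(S=10)=15504/1048576, P(S=12)=4845/1048576, P(S=14)=1140/1048576, P(S=16)=190/1048576, P(S=18)=20/1048576, P(S=20)=1/1048576
E[|S_20|] = Σ_m |m|·P(S_20=m) = 3695120/1048576 = 230945/65536

Answer: 230945/65536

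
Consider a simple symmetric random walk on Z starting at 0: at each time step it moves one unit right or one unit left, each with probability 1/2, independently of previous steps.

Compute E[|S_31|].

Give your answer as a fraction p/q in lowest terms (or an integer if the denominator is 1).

Answer: 300540195/67108864

Derivation:
S_31 takes values m ≡ 1 (mod 2) with |m| ≤ 31; P(S_31=m) = C(31,(31+m)/2)/2^31.
Total paths: 2^31 = 2147483648
Distribution: P(S=-31)=1/2147483648, P(S=-29)=31/2147483648, P(S=-27)=465/2147483648, P(S=-25)=4495/2147483648, P(S=-23)=31465/2147483648, P(S=-21)=169911/2147483648, P(S=-19)=736281/2147483648, P(S=-17)=2629575/2147483648, P(S=-15)=7888725/2147483648, P(S=-13)=20160075/2147483648, P(S=-11)=44352165/2147483648, P(S=-9)=84672315/2147483648, P(S=-7)=141120525/2147483648, P(S=-5)=206253075/2147483648, P(S=-3)=265182525/2147483648, P(S=-1)=300540195/2147483648, P(S=1)=300540195/2147483648, P(S=3)=265182525/2147483648, P(S=5)=206253075/2147483648, P(S=7)=141120525/2147483648, P(S=9)=84672315/2147483648, P(S=11)=44352165/2147483648, P(S=13)=20160075/2147483648, P(S=15)=7888725/2147483648, P(S=17)=2629575/2147483648, P(S=19)=736281/2147483648, P(S=21)=169911/2147483648, P(S=23)=31465/2147483648, P(S=25)=4495/2147483648, P(S=27)=465/2147483648, P(S=29)=31/2147483648, P(S=31)=1/2147483648
E[|S_31|] = Σ_m |m|·P(S_31=m) = 9617286240/2147483648 = 300540195/67108864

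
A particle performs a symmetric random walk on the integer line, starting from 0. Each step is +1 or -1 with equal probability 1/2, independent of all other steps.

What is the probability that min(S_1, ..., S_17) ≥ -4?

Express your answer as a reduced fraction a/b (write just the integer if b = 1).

Answer: 24973/32768

Derivation:
Let f(t,s) = #length-t paths at position s with S_1..S_t all ≥ -4.
f(t,s) = f(t-1,s-1) + f(t-1,s+1) for s ≥ -4; f(t,s) = 0 for s < -4.
t=0: f(0,0)=1
t=1: f(1,-1)=1 f(1,1)=1
t=2: f(2,-2)=1 f(2,0)=2 f(2,2)=1
t=3: f(3,-3)=1 f(3,-1)=3 f(3,1)=3 f(3,3)=1
t=4: f(4,-4)=1 f(4,-2)=4 f(4,0)=6 f(4,2)=4 f(4,4)=1
t=5: f(5,-3)=5 f(5,-1)=10 f(5,1)=10 f(5,3)=5 f(5,5)=1
t=6: f(6,-4)=5 f(6,-2)=15 f(6,0)=20 f(6,2)=15 f(6,4)=6 f(6,6)=1
t=7: f(7,-3)=20 f(7,-1)=35 f(7,1)=35 f(7,3)=21 f(7,5)=7 f(7,7)=1
t=8: f(8,-4)=20 f(8,-2)=55 f(8,0)=70 f(8,2)=56 f(8,4)=28 f(8,6)=8 f(8,8)=1
t=9: f(9,-3)=75 f(9,-1)=125 f(9,1)=126 f(9,3)=84 f(9,5)=36 f(9,7)=9 f(9,9)=1
t=10: f(10,-4)=75 f(10,-2)=200 f(10,0)=251 f(10,2)=210 f(10,4)=120 f(10,6)=45 f(10,8)=10 f(10,10)=1
t=11: f(11,-3)=275 f(11,-1)=451 f(11,1)=461 f(11,3)=330 f(11,5)=165 f(11,7)=55 f(11,9)=11 f(11,11)=1
t=12: f(12,-4)=275 f(12,-2)=726 f(12,0)=912 f(12,2)=791 f(12,4)=495 f(12,6)=220 f(12,8)=66 f(12,10)=12 f(12,12)=1
t=13: f(13,-3)=1001 f(13,-1)=1638 f(13,1)=1703 f(13,3)=1286 f(13,5)=715 f(13,7)=286 f(13,9)=78 f(13,11)=13 f(13,13)=1
t=14: f(14,-4)=1001 f(14,-2)=2639 f(14,0)=3341 f(14,2)=2989 f(14,4)=2001 f(14,6)=1001 f(14,8)=364 f(14,10)=91 f(14,12)=14 f(14,14)=1
t=15: f(15,-3)=3640 f(15,-1)=5980 f(15,1)=6330 f(15,3)=4990 f(15,5)=3002 f(15,7)=1365 f(15,9)=455 f(15,11)=105 f(15,13)=15 f(15,15)=1
t=16: f(16,-4)=3640 f(16,-2)=9620 f(16,0)=12310 f(16,2)=11320 f(16,4)=7992 f(16,6)=4367 f(16,8)=1820 f(16,10)=560 f(16,12)=120 f(16,14)=16 f(16,16)=1
t=17: f(17,-3)=13260 f(17,-1)=21930 f(17,1)=23630 f(17,3)=19312 f(17,5)=12359 f(17,7)=6187 f(17,9)=2380 f(17,11)=680 f(17,13)=136 f(17,15)=17 f(17,17)=1
Σ_s f(17,s) = 99892
P = 99892/131072 = 24973/32768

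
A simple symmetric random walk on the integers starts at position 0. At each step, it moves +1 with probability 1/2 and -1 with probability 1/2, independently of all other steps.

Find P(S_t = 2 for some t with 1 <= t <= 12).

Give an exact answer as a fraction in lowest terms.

Answer: 595/1024

Derivation:
Count via complement. Let g(t,s) = #length-t paths at position s with S_1..S_t all ≠ 2.
g(t,s) = g(t-1,s-1) + g(t-1,s+1) for s ≠ 2; g(t,2) = 0.
t=0: g(0,0)=1
t=1: g(1,-1)=1 g(1,1)=1
t=2: g(2,-2)=1 g(2,0)=2
t=3: g(3,-3)=1 g(3,-1)=3 g(3,1)=2
t=4: g(4,-4)=1 g(4,-2)=4 g(4,0)=5
t=5: g(5,-5)=1 g(5,-3)=5 g(5,-1)=9 g(5,1)=5
t=6: g(6,-6)=1 g(6,-4)=6 g(6,-2)=14 g(6,0)=14
t=7: g(7,-7)=1 g(7,-5)=7 g(7,-3)=20 g(7,-1)=28 g(7,1)=14
t=8: g(8,-8)=1 g(8,-6)=8 g(8,-4)=27 g(8,-2)=48 g(8,0)=42
t=9: g(9,-9)=1 g(9,-7)=9 g(9,-5)=35 g(9,-3)=75 g(9,-1)=90 g(9,1)=42
t=10: g(10,-10)=1 g(10,-8)=10 g(10,-6)=44 g(10,-4)=110 g(10,-2)=165 g(10,0)=132
t=11: g(11,-11)=1 g(11,-9)=11 g(11,-7)=54 g(11,-5)=154 g(11,-3)=275 g(11,-1)=297 g(11,1)=132
t=12: g(12,-12)=1 g(12,-10)=12 g(12,-8)=65 g(12,-6)=208 g(12,-4)=429 g(12,-2)=572 g(12,0)=429
Paths never hitting 2: Σ_s g(12,s) = 1716
Paths hitting 2: 2^12 - 1716 = 2380
P = 2380/4096 = 595/1024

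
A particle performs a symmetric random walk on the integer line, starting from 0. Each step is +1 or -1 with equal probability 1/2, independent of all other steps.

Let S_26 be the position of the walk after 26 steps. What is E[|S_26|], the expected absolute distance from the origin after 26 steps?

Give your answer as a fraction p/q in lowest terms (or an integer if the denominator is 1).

Answer: 16900975/4194304

Derivation:
S_26 takes values m ≡ 0 (mod 2) with |m| ≤ 26; P(S_26=m) = C(26,(26+m)/2)/2^26.
Total paths: 2^26 = 67108864
Distribution: P(S=-26)=1/67108864, P(S=-24)=26/67108864, P(S=-22)=325/67108864, P(S=-20)=2600/67108864, P(S=-18)=14950/67108864, P(S=-16)=65780/67108864, P(S=-14)=230230/67108864, P(S=-12)=657800/67108864, P(S=-10)=1562275/67108864, P(S=-8)=3124550/67108864, P(S=-6)=5311735/67108864, P(S=-4)=7726160/67108864, P(S=-2)=9657700/67108864, P(S=0)=10400600/67108864, P(S=2)=9657700/67108864, P(S=4)=7726160/67108864, P(S=6)=5311735/67108864, P(S=8)=3124550/67108864, P(S=10)=1562275/67108864, P(S=12)=657800/67108864, P(S=14)=230230/67108864, P(S=16)=65780/67108864, P(S=18)=14950/67108864, P(S=20)=2600/67108864, P(S=22)=325/67108864, P(S=24)=26/67108864, P(S=26)=1/67108864
E[|S_26|] = Σ_m |m|·P(S_26=m) = 270415600/67108864 = 16900975/4194304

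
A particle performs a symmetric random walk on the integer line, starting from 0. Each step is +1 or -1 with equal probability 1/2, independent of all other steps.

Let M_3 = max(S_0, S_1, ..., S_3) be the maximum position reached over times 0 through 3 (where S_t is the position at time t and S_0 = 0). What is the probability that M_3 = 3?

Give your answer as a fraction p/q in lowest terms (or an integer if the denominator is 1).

Let M_3 = max(S_0,...,S_3). Use the reflection principle: for j ≥ 1, #{paths with M_3 ≥ j} = #{S_3 ≥ j} + #{S_3 ≥ j+1}.
By reflection, #{M_3 ≥ 3} = #{S_3 ≥ 3} + #{S_3 ≥ 4} = 1 + 0 = 1.
#{M_3 ≥ 4} = #{S_3 ≥ 4} + #{S_3 ≥ 5} = 0 + 0 = 0.
#{M_3 = 3} = 1 - 0 = 1.
P(M_3 = 3) = 1/8 = 1/8

Answer: 1/8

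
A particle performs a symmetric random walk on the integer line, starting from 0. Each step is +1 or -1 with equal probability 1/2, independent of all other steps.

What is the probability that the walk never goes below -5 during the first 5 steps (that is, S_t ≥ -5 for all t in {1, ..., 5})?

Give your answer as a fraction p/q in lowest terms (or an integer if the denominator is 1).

Answer: 1

Derivation:
Let f(t,s) = #length-t paths at position s with S_1..S_t all ≥ -5.
f(t,s) = f(t-1,s-1) + f(t-1,s+1) for s ≥ -5; f(t,s) = 0 for s < -5.
t=0: f(0,0)=1
t=1: f(1,-1)=1 f(1,1)=1
t=2: f(2,-2)=1 f(2,0)=2 f(2,2)=1
t=3: f(3,-3)=1 f(3,-1)=3 f(3,1)=3 f(3,3)=1
t=4: f(4,-4)=1 f(4,-2)=4 f(4,0)=6 f(4,2)=4 f(4,4)=1
t=5: f(5,-5)=1 f(5,-3)=5 f(5,-1)=10 f(5,1)=10 f(5,3)=5 f(5,5)=1
Σ_s f(5,s) = 32
P = 32/32 = 1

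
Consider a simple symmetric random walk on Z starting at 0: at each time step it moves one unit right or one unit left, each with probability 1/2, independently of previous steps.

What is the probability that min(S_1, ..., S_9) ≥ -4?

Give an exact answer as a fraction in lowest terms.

Answer: 57/64

Derivation:
Let f(t,s) = #length-t paths at position s with S_1..S_t all ≥ -4.
f(t,s) = f(t-1,s-1) + f(t-1,s+1) for s ≥ -4; f(t,s) = 0 for s < -4.
t=0: f(0,0)=1
t=1: f(1,-1)=1 f(1,1)=1
t=2: f(2,-2)=1 f(2,0)=2 f(2,2)=1
t=3: f(3,-3)=1 f(3,-1)=3 f(3,1)=3 f(3,3)=1
t=4: f(4,-4)=1 f(4,-2)=4 f(4,0)=6 f(4,2)=4 f(4,4)=1
t=5: f(5,-3)=5 f(5,-1)=10 f(5,1)=10 f(5,3)=5 f(5,5)=1
t=6: f(6,-4)=5 f(6,-2)=15 f(6,0)=20 f(6,2)=15 f(6,4)=6 f(6,6)=1
t=7: f(7,-3)=20 f(7,-1)=35 f(7,1)=35 f(7,3)=21 f(7,5)=7 f(7,7)=1
t=8: f(8,-4)=20 f(8,-2)=55 f(8,0)=70 f(8,2)=56 f(8,4)=28 f(8,6)=8 f(8,8)=1
t=9: f(9,-3)=75 f(9,-1)=125 f(9,1)=126 f(9,3)=84 f(9,5)=36 f(9,7)=9 f(9,9)=1
Σ_s f(9,s) = 456
P = 456/512 = 57/64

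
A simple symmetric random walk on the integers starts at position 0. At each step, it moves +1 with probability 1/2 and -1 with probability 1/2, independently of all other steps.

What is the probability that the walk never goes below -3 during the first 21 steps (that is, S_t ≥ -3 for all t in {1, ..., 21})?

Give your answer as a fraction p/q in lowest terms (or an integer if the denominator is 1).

Let f(t,s) = #length-t paths at position s with S_1..S_t all ≥ -3.
f(t,s) = f(t-1,s-1) + f(t-1,s+1) for s ≥ -3; f(t,s) = 0 for s < -3.
t=0: f(0,0)=1
t=1: f(1,-1)=1 f(1,1)=1
t=2: f(2,-2)=1 f(2,0)=2 f(2,2)=1
t=3: f(3,-3)=1 f(3,-1)=3 f(3,1)=3 f(3,3)=1
t=4: f(4,-2)=4 f(4,0)=6 f(4,2)=4 f(4,4)=1
t=5: f(5,-3)=4 f(5,-1)=10 f(5,1)=10 f(5,3)=5 f(5,5)=1
t=6: f(6,-2)=14 f(6,0)=20 f(6,2)=15 f(6,4)=6 f(6,6)=1
t=7: f(7,-3)=14 f(7,-1)=34 f(7,1)=35 f(7,3)=21 f(7,5)=7 f(7,7)=1
t=8: f(8,-2)=48 f(8,0)=69 f(8,2)=56 f(8,4)=28 f(8,6)=8 f(8,8)=1
t=9: f(9,-3)=48 f(9,-1)=117 f(9,1)=125 f(9,3)=84 f(9,5)=36 f(9,7)=9 f(9,9)=1
t=10: f(10,-2)=165 f(10,0)=242 f(10,2)=209 f(10,4)=120 f(10,6)=45 f(10,8)=10 f(10,10)=1
t=11: f(11,-3)=165 f(11,-1)=407 f(11,1)=451 f(11,3)=329 f(11,5)=165 f(11,7)=55 f(11,9)=11 f(11,11)=1
t=12: f(12,-2)=572 f(12,0)=858 f(12,2)=780 f(12,4)=494 f(12,6)=220 f(12,8)=66 f(12,10)=12 f(12,12)=1
t=13: f(13,-3)=572 f(13,-1)=1430 f(13,1)=1638 f(13,3)=1274 f(13,5)=714 f(13,7)=286 f(13,9)=78 f(13,11)=13 f(13,13)=1
t=14: f(14,-2)=2002 f(14,0)=3068 f(14,2)=2912 f(14,4)=1988 f(14,6)=1000 f(14,8)=364 f(14,10)=91 f(14,12)=14 f(14,14)=1
t=15: f(15,-3)=2002 f(15,-1)=5070 f(15,1)=5980 f(15,3)=4900 f(15,5)=2988 f(15,7)=1364 f(15,9)=455 f(15,11)=105 f(15,13)=15 f(15,15)=1
t=16: f(16,-2)=7072 f(16,0)=11050 f(16,2)=10880 f(16,4)=7888 f(16,6)=4352 f(16,8)=1819 f(16,10)=560 f(16,12)=120 f(16,14)=16 f(16,16)=1
t=17: f(17,-3)=7072 f(17,-1)=18122 f(17,1)=21930 f(17,3)=18768 f(17,5)=12240 f(17,7)=6171 f(17,9)=2379 f(17,11)=680 f(17,13)=136 f(17,15)=17 f(17,17)=1
t=18: f(18,-2)=25194 f(18,0)=40052 f(18,2)=40698 f(18,4)=31008 f(18,6)=18411 f(18,8)=8550 f(18,10)=3059 f(18,12)=816 f(18,14)=153 f(18,16)=18 f(18,18)=1
t=19: f(19,-3)=25194 f(19,-1)=65246 f(19,1)=80750 f(19,3)=71706 f(19,5)=49419 f(19,7)=26961 f(19,9)=11609 f(19,11)=3875 f(19,13)=969 f(19,15)=171 f(19,17)=19 f(19,19)=1
t=20: f(20,-2)=90440 f(20,0)=145996 f(20,2)=152456 f(20,4)=121125 f(20,6)=76380 f(20,8)=38570 f(20,10)=15484 f(20,12)=4844 f(20,14)=1140 f(20,16)=190 f(20,18)=20 f(20,20)=1
t=21: f(21,-3)=90440 f(21,-1)=236436 f(21,1)=298452 f(21,3)=273581 f(21,5)=197505 f(21,7)=114950 f(21,9)=54054 f(21,11)=20328 f(21,13)=5984 f(21,15)=1330 f(21,17)=210 f(21,19)=21 f(21,21)=1
Σ_s f(21,s) = 1293292
P = 1293292/2097152 = 323323/524288

Answer: 323323/524288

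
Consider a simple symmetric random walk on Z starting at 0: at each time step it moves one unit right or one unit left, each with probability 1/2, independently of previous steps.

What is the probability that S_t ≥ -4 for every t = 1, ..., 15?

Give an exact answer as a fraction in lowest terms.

Let f(t,s) = #length-t paths at position s with S_1..S_t all ≥ -4.
f(t,s) = f(t-1,s-1) + f(t-1,s+1) for s ≥ -4; f(t,s) = 0 for s < -4.
t=0: f(0,0)=1
t=1: f(1,-1)=1 f(1,1)=1
t=2: f(2,-2)=1 f(2,0)=2 f(2,2)=1
t=3: f(3,-3)=1 f(3,-1)=3 f(3,1)=3 f(3,3)=1
t=4: f(4,-4)=1 f(4,-2)=4 f(4,0)=6 f(4,2)=4 f(4,4)=1
t=5: f(5,-3)=5 f(5,-1)=10 f(5,1)=10 f(5,3)=5 f(5,5)=1
t=6: f(6,-4)=5 f(6,-2)=15 f(6,0)=20 f(6,2)=15 f(6,4)=6 f(6,6)=1
t=7: f(7,-3)=20 f(7,-1)=35 f(7,1)=35 f(7,3)=21 f(7,5)=7 f(7,7)=1
t=8: f(8,-4)=20 f(8,-2)=55 f(8,0)=70 f(8,2)=56 f(8,4)=28 f(8,6)=8 f(8,8)=1
t=9: f(9,-3)=75 f(9,-1)=125 f(9,1)=126 f(9,3)=84 f(9,5)=36 f(9,7)=9 f(9,9)=1
t=10: f(10,-4)=75 f(10,-2)=200 f(10,0)=251 f(10,2)=210 f(10,4)=120 f(10,6)=45 f(10,8)=10 f(10,10)=1
t=11: f(11,-3)=275 f(11,-1)=451 f(11,1)=461 f(11,3)=330 f(11,5)=165 f(11,7)=55 f(11,9)=11 f(11,11)=1
t=12: f(12,-4)=275 f(12,-2)=726 f(12,0)=912 f(12,2)=791 f(12,4)=495 f(12,6)=220 f(12,8)=66 f(12,10)=12 f(12,12)=1
t=13: f(13,-3)=1001 f(13,-1)=1638 f(13,1)=1703 f(13,3)=1286 f(13,5)=715 f(13,7)=286 f(13,9)=78 f(13,11)=13 f(13,13)=1
t=14: f(14,-4)=1001 f(14,-2)=2639 f(14,0)=3341 f(14,2)=2989 f(14,4)=2001 f(14,6)=1001 f(14,8)=364 f(14,10)=91 f(14,12)=14 f(14,14)=1
t=15: f(15,-3)=3640 f(15,-1)=5980 f(15,1)=6330 f(15,3)=4990 f(15,5)=3002 f(15,7)=1365 f(15,9)=455 f(15,11)=105 f(15,13)=15 f(15,15)=1
Σ_s f(15,s) = 25883
P = 25883/32768 = 25883/32768

Answer: 25883/32768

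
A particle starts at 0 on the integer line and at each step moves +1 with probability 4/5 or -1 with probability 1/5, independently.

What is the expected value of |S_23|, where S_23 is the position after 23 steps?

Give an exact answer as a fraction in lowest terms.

Answer: 32906006783416311/2384185791015625

Derivation:
S_23 takes values m ≡ 1 (mod 2) with |m| ≤ 23; P(S_23=m) = C(23,(23+m)/2) · (4/5)^((23+m)/2) · (1/5)^((23-m)/2).
Distribution: P(S=-23)=1/11920928955078125, P(S=-21)=92/11920928955078125, P(S=-19)=4048/11920928955078125, P(S=-17)=113344/11920928955078125, P(S=-15)=453376/2384185791015625, P(S=-13)=34456576/11920928955078125, P(S=-11)=413478912/11920928955078125, P(S=-9)=4016652288/11920928955078125, P(S=-7)=32133218304/11920928955078125, P(S=-5)=42844291072/2384185791015625, P(S=-3)=1199640150016/11920928955078125, P(S=-1)=5671026163712/11920928955078125, P(S=1)=22684104654848/11920928955078125, P(S=3)=76776969601024/11920928955078125, P(S=5)=43872554057728/2384185791015625, P(S=7)=526470648692736/11920928955078125, P(S=9)=1052941297385472/11920928955078125, P(S=11)=1734256254517248/11920928955078125, P(S=13)=2312341672689664/11920928955078125, P(S=15)=486808773197824/2384185791015625, P(S=17)=1947235092791296/11920928955078125, P(S=19)=1112705767309312/11920928955078125, P(S=21)=404620279021568/11920928955078125, P(S=23)=70368744177664/11920928955078125
E[|S_23|] = Σ_m |m|·P(S_23=m) = 32906006783416311/2384185791015625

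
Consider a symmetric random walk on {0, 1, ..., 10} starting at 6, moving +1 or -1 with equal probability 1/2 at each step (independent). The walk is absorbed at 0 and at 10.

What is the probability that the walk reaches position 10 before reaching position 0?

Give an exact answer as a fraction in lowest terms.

Answer: 3/5

Derivation:
Symmetric walk (p = 1/2): the harmonic-function argument gives P(hit 10 before 0 | start at 6) = a/N.
P = 6/10 = 3/5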